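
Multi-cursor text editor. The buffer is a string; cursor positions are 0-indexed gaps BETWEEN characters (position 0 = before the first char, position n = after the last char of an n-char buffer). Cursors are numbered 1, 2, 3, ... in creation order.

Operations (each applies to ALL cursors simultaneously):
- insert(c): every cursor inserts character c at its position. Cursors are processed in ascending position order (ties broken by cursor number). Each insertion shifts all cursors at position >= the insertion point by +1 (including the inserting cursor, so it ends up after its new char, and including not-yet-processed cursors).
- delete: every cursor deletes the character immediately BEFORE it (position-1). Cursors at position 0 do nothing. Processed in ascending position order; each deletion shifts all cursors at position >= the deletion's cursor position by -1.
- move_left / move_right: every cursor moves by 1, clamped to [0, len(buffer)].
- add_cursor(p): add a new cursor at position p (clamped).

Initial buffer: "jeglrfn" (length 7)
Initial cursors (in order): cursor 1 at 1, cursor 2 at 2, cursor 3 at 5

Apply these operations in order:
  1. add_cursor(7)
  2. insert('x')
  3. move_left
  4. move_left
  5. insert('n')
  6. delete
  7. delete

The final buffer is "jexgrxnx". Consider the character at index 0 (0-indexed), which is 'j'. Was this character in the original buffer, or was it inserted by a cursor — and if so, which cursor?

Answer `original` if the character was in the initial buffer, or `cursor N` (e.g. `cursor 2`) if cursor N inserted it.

Answer: original

Derivation:
After op 1 (add_cursor(7)): buffer="jeglrfn" (len 7), cursors c1@1 c2@2 c3@5 c4@7, authorship .......
After op 2 (insert('x')): buffer="jxexglrxfnx" (len 11), cursors c1@2 c2@4 c3@8 c4@11, authorship .1.2...3..4
After op 3 (move_left): buffer="jxexglrxfnx" (len 11), cursors c1@1 c2@3 c3@7 c4@10, authorship .1.2...3..4
After op 4 (move_left): buffer="jxexglrxfnx" (len 11), cursors c1@0 c2@2 c3@6 c4@9, authorship .1.2...3..4
After op 5 (insert('n')): buffer="njxnexglnrxfnnx" (len 15), cursors c1@1 c2@4 c3@9 c4@13, authorship 1.12.2..3.3.4.4
After op 6 (delete): buffer="jxexglrxfnx" (len 11), cursors c1@0 c2@2 c3@6 c4@9, authorship .1.2...3..4
After op 7 (delete): buffer="jexgrxnx" (len 8), cursors c1@0 c2@1 c3@4 c4@6, authorship ..2..3.4
Authorship (.=original, N=cursor N): . . 2 . . 3 . 4
Index 0: author = original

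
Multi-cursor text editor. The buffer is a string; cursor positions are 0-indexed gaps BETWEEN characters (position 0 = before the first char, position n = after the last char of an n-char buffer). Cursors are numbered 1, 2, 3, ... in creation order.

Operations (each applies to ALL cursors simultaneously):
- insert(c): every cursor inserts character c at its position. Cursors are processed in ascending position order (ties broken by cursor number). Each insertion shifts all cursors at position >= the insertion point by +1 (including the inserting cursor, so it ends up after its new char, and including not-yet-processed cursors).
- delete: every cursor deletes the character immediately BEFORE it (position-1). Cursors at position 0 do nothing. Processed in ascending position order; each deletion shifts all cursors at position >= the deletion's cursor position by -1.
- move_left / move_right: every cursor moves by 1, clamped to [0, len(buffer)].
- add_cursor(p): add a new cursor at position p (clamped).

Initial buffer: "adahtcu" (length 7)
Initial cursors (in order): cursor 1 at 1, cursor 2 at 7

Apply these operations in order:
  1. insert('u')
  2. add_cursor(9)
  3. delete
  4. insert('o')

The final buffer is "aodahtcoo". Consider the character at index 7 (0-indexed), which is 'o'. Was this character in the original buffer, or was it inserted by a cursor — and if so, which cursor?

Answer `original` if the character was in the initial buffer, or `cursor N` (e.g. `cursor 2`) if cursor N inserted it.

After op 1 (insert('u')): buffer="audahtcuu" (len 9), cursors c1@2 c2@9, authorship .1......2
After op 2 (add_cursor(9)): buffer="audahtcuu" (len 9), cursors c1@2 c2@9 c3@9, authorship .1......2
After op 3 (delete): buffer="adahtc" (len 6), cursors c1@1 c2@6 c3@6, authorship ......
After op 4 (insert('o')): buffer="aodahtcoo" (len 9), cursors c1@2 c2@9 c3@9, authorship .1.....23
Authorship (.=original, N=cursor N): . 1 . . . . . 2 3
Index 7: author = 2

Answer: cursor 2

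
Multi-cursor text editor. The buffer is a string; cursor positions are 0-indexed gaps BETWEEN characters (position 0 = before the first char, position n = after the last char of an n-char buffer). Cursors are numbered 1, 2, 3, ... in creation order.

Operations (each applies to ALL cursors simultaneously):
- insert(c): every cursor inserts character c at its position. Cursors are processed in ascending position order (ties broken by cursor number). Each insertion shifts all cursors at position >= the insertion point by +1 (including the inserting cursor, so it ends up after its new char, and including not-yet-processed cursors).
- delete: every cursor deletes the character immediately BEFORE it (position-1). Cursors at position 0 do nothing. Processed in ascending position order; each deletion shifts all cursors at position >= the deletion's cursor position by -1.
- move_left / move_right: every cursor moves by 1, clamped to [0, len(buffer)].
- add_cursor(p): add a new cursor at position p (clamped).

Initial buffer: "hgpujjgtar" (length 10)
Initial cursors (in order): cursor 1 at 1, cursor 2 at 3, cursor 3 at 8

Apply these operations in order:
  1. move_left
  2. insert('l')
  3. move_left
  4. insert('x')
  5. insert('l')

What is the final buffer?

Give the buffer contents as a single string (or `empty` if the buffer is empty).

After op 1 (move_left): buffer="hgpujjgtar" (len 10), cursors c1@0 c2@2 c3@7, authorship ..........
After op 2 (insert('l')): buffer="lhglpujjgltar" (len 13), cursors c1@1 c2@4 c3@10, authorship 1..2.....3...
After op 3 (move_left): buffer="lhglpujjgltar" (len 13), cursors c1@0 c2@3 c3@9, authorship 1..2.....3...
After op 4 (insert('x')): buffer="xlhgxlpujjgxltar" (len 16), cursors c1@1 c2@5 c3@12, authorship 11..22.....33...
After op 5 (insert('l')): buffer="xllhgxllpujjgxlltar" (len 19), cursors c1@2 c2@7 c3@15, authorship 111..222.....333...

Answer: xllhgxllpujjgxlltar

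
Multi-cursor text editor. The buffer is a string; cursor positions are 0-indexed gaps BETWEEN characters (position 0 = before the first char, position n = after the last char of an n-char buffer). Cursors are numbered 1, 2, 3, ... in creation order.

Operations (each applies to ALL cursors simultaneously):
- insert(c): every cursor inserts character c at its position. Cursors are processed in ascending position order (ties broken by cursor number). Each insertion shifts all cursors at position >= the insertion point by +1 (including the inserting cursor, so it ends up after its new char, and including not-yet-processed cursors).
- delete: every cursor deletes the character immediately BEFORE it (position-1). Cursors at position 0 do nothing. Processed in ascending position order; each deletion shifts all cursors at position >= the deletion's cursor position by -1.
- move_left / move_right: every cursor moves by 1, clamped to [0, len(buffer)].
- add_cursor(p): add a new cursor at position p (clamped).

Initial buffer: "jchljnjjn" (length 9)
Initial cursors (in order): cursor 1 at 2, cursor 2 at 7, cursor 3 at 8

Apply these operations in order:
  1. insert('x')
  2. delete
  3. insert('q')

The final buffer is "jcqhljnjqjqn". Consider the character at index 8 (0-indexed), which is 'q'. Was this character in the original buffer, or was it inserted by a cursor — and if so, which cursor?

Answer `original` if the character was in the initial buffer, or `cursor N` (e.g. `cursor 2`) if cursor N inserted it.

After op 1 (insert('x')): buffer="jcxhljnjxjxn" (len 12), cursors c1@3 c2@9 c3@11, authorship ..1.....2.3.
After op 2 (delete): buffer="jchljnjjn" (len 9), cursors c1@2 c2@7 c3@8, authorship .........
After op 3 (insert('q')): buffer="jcqhljnjqjqn" (len 12), cursors c1@3 c2@9 c3@11, authorship ..1.....2.3.
Authorship (.=original, N=cursor N): . . 1 . . . . . 2 . 3 .
Index 8: author = 2

Answer: cursor 2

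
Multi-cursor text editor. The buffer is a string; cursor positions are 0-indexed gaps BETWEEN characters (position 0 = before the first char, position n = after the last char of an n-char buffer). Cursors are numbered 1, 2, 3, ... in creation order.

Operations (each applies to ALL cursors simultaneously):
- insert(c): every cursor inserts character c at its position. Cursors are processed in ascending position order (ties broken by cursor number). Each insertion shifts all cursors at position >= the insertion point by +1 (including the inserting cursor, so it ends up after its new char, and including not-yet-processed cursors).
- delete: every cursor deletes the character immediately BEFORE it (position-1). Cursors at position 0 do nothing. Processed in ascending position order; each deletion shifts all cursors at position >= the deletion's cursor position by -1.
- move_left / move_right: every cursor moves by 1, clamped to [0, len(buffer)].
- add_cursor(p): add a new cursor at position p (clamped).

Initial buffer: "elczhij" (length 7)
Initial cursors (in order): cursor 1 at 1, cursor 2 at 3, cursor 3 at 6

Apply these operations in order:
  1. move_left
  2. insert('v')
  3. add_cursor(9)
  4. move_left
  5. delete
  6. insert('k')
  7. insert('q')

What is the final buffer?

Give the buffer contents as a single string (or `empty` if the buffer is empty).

Answer: kqvekqvczkkqqij

Derivation:
After op 1 (move_left): buffer="elczhij" (len 7), cursors c1@0 c2@2 c3@5, authorship .......
After op 2 (insert('v')): buffer="velvczhvij" (len 10), cursors c1@1 c2@4 c3@8, authorship 1..2...3..
After op 3 (add_cursor(9)): buffer="velvczhvij" (len 10), cursors c1@1 c2@4 c3@8 c4@9, authorship 1..2...3..
After op 4 (move_left): buffer="velvczhvij" (len 10), cursors c1@0 c2@3 c3@7 c4@8, authorship 1..2...3..
After op 5 (delete): buffer="vevczij" (len 7), cursors c1@0 c2@2 c3@5 c4@5, authorship 1.2....
After op 6 (insert('k')): buffer="kvekvczkkij" (len 11), cursors c1@1 c2@4 c3@9 c4@9, authorship 11.22..34..
After op 7 (insert('q')): buffer="kqvekqvczkkqqij" (len 15), cursors c1@2 c2@6 c3@13 c4@13, authorship 111.222..3434..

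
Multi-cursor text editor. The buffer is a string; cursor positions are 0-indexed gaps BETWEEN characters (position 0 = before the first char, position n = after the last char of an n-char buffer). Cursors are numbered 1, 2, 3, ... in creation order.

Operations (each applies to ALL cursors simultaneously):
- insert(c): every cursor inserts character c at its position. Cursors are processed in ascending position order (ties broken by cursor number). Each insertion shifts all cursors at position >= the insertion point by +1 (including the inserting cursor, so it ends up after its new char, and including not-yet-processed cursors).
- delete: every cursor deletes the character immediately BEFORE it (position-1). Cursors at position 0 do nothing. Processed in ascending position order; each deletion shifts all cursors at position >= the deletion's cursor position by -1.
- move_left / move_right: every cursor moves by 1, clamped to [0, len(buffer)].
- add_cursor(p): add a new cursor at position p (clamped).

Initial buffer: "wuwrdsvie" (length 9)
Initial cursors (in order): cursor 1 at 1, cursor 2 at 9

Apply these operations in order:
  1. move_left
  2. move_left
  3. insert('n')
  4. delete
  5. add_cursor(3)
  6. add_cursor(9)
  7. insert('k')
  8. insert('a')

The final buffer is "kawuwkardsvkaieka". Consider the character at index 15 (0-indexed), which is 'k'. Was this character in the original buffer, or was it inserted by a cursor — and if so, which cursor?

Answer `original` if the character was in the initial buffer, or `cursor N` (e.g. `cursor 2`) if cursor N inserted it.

Answer: cursor 4

Derivation:
After op 1 (move_left): buffer="wuwrdsvie" (len 9), cursors c1@0 c2@8, authorship .........
After op 2 (move_left): buffer="wuwrdsvie" (len 9), cursors c1@0 c2@7, authorship .........
After op 3 (insert('n')): buffer="nwuwrdsvnie" (len 11), cursors c1@1 c2@9, authorship 1.......2..
After op 4 (delete): buffer="wuwrdsvie" (len 9), cursors c1@0 c2@7, authorship .........
After op 5 (add_cursor(3)): buffer="wuwrdsvie" (len 9), cursors c1@0 c3@3 c2@7, authorship .........
After op 6 (add_cursor(9)): buffer="wuwrdsvie" (len 9), cursors c1@0 c3@3 c2@7 c4@9, authorship .........
After op 7 (insert('k')): buffer="kwuwkrdsvkiek" (len 13), cursors c1@1 c3@5 c2@10 c4@13, authorship 1...3....2..4
After op 8 (insert('a')): buffer="kawuwkardsvkaieka" (len 17), cursors c1@2 c3@7 c2@13 c4@17, authorship 11...33....22..44
Authorship (.=original, N=cursor N): 1 1 . . . 3 3 . . . . 2 2 . . 4 4
Index 15: author = 4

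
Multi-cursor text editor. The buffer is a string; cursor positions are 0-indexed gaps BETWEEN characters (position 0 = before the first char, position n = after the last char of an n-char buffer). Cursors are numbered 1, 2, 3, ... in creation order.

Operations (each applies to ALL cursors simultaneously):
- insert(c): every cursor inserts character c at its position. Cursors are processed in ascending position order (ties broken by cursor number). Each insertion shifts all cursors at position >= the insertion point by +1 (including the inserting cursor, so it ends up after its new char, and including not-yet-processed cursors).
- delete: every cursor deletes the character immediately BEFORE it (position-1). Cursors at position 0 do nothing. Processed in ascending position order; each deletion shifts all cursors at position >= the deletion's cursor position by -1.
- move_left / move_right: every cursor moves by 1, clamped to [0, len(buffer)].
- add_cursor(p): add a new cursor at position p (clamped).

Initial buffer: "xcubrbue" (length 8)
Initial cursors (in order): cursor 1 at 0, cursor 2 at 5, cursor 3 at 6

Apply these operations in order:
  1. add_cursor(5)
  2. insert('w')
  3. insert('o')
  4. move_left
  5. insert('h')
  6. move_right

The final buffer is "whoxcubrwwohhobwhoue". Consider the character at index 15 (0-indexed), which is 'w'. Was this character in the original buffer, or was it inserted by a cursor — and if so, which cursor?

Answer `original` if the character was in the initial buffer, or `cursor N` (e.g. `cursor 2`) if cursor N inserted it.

After op 1 (add_cursor(5)): buffer="xcubrbue" (len 8), cursors c1@0 c2@5 c4@5 c3@6, authorship ........
After op 2 (insert('w')): buffer="wxcubrwwbwue" (len 12), cursors c1@1 c2@8 c4@8 c3@10, authorship 1.....24.3..
After op 3 (insert('o')): buffer="woxcubrwwoobwoue" (len 16), cursors c1@2 c2@11 c4@11 c3@14, authorship 11.....2424.33..
After op 4 (move_left): buffer="woxcubrwwoobwoue" (len 16), cursors c1@1 c2@10 c4@10 c3@13, authorship 11.....2424.33..
After op 5 (insert('h')): buffer="whoxcubrwwohhobwhoue" (len 20), cursors c1@2 c2@13 c4@13 c3@17, authorship 111.....242244.333..
After op 6 (move_right): buffer="whoxcubrwwohhobwhoue" (len 20), cursors c1@3 c2@14 c4@14 c3@18, authorship 111.....242244.333..
Authorship (.=original, N=cursor N): 1 1 1 . . . . . 2 4 2 2 4 4 . 3 3 3 . .
Index 15: author = 3

Answer: cursor 3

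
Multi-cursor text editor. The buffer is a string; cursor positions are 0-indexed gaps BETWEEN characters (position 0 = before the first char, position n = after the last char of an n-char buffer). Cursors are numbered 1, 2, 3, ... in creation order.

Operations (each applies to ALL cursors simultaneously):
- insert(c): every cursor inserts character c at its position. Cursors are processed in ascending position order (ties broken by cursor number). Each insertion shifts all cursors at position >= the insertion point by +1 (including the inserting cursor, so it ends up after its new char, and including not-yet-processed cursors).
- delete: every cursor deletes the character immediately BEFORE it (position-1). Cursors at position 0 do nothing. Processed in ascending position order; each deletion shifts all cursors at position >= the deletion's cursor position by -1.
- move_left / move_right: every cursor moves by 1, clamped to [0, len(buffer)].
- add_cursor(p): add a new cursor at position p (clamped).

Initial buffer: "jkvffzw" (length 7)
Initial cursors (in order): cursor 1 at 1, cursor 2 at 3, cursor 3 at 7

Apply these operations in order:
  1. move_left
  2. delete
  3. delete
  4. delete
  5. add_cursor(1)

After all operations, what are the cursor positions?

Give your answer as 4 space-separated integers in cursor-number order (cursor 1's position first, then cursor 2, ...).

After op 1 (move_left): buffer="jkvffzw" (len 7), cursors c1@0 c2@2 c3@6, authorship .......
After op 2 (delete): buffer="jvffw" (len 5), cursors c1@0 c2@1 c3@4, authorship .....
After op 3 (delete): buffer="vfw" (len 3), cursors c1@0 c2@0 c3@2, authorship ...
After op 4 (delete): buffer="vw" (len 2), cursors c1@0 c2@0 c3@1, authorship ..
After op 5 (add_cursor(1)): buffer="vw" (len 2), cursors c1@0 c2@0 c3@1 c4@1, authorship ..

Answer: 0 0 1 1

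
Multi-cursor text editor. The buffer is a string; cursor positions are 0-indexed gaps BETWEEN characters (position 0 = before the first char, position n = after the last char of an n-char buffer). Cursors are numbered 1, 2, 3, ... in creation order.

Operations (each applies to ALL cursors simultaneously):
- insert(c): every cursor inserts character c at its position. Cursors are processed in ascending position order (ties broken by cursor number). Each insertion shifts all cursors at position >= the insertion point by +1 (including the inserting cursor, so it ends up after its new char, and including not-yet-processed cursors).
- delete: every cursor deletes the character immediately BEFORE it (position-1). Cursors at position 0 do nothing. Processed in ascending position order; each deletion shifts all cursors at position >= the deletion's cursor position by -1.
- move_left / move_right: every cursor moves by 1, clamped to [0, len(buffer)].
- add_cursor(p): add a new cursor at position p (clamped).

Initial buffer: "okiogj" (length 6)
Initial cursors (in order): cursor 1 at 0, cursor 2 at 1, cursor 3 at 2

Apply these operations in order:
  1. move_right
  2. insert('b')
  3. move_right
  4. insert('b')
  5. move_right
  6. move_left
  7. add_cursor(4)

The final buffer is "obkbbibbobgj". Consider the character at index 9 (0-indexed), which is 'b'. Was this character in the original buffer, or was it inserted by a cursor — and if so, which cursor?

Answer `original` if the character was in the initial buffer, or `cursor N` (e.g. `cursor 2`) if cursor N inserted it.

After op 1 (move_right): buffer="okiogj" (len 6), cursors c1@1 c2@2 c3@3, authorship ......
After op 2 (insert('b')): buffer="obkbibogj" (len 9), cursors c1@2 c2@4 c3@6, authorship .1.2.3...
After op 3 (move_right): buffer="obkbibogj" (len 9), cursors c1@3 c2@5 c3@7, authorship .1.2.3...
After op 4 (insert('b')): buffer="obkbbibbobgj" (len 12), cursors c1@4 c2@7 c3@10, authorship .1.12.23.3..
After op 5 (move_right): buffer="obkbbibbobgj" (len 12), cursors c1@5 c2@8 c3@11, authorship .1.12.23.3..
After op 6 (move_left): buffer="obkbbibbobgj" (len 12), cursors c1@4 c2@7 c3@10, authorship .1.12.23.3..
After op 7 (add_cursor(4)): buffer="obkbbibbobgj" (len 12), cursors c1@4 c4@4 c2@7 c3@10, authorship .1.12.23.3..
Authorship (.=original, N=cursor N): . 1 . 1 2 . 2 3 . 3 . .
Index 9: author = 3

Answer: cursor 3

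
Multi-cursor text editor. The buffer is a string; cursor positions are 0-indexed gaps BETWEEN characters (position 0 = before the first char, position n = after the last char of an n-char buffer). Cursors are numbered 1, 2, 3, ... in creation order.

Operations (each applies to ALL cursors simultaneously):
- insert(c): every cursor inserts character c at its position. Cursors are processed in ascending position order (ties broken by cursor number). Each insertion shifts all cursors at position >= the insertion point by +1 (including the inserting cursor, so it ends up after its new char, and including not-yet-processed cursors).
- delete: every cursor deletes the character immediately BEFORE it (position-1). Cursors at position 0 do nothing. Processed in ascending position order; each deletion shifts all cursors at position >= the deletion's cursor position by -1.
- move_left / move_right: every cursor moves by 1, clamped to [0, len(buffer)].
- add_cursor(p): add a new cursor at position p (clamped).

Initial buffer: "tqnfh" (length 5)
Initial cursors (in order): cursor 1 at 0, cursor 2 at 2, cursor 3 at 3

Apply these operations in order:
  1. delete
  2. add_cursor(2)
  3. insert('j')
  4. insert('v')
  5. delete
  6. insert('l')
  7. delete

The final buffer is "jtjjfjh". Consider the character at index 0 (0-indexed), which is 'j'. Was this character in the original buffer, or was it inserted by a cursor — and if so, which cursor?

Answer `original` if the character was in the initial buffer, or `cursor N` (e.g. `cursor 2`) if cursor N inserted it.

Answer: cursor 1

Derivation:
After op 1 (delete): buffer="tfh" (len 3), cursors c1@0 c2@1 c3@1, authorship ...
After op 2 (add_cursor(2)): buffer="tfh" (len 3), cursors c1@0 c2@1 c3@1 c4@2, authorship ...
After op 3 (insert('j')): buffer="jtjjfjh" (len 7), cursors c1@1 c2@4 c3@4 c4@6, authorship 1.23.4.
After op 4 (insert('v')): buffer="jvtjjvvfjvh" (len 11), cursors c1@2 c2@7 c3@7 c4@10, authorship 11.2323.44.
After op 5 (delete): buffer="jtjjfjh" (len 7), cursors c1@1 c2@4 c3@4 c4@6, authorship 1.23.4.
After op 6 (insert('l')): buffer="jltjjllfjlh" (len 11), cursors c1@2 c2@7 c3@7 c4@10, authorship 11.2323.44.
After op 7 (delete): buffer="jtjjfjh" (len 7), cursors c1@1 c2@4 c3@4 c4@6, authorship 1.23.4.
Authorship (.=original, N=cursor N): 1 . 2 3 . 4 .
Index 0: author = 1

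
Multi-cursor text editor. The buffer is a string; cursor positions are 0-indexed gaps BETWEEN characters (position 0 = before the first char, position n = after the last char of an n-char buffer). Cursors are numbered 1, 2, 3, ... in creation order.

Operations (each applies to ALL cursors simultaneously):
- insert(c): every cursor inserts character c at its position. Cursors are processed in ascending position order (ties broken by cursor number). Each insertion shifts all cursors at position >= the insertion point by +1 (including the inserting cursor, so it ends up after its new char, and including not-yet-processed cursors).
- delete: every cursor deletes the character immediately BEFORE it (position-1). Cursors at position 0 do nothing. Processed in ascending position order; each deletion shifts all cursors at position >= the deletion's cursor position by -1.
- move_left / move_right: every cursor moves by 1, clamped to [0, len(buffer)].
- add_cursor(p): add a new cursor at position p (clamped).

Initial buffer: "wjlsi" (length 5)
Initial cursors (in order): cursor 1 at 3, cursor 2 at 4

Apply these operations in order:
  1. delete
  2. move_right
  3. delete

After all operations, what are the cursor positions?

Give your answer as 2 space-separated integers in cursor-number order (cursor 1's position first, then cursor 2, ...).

Answer: 1 1

Derivation:
After op 1 (delete): buffer="wji" (len 3), cursors c1@2 c2@2, authorship ...
After op 2 (move_right): buffer="wji" (len 3), cursors c1@3 c2@3, authorship ...
After op 3 (delete): buffer="w" (len 1), cursors c1@1 c2@1, authorship .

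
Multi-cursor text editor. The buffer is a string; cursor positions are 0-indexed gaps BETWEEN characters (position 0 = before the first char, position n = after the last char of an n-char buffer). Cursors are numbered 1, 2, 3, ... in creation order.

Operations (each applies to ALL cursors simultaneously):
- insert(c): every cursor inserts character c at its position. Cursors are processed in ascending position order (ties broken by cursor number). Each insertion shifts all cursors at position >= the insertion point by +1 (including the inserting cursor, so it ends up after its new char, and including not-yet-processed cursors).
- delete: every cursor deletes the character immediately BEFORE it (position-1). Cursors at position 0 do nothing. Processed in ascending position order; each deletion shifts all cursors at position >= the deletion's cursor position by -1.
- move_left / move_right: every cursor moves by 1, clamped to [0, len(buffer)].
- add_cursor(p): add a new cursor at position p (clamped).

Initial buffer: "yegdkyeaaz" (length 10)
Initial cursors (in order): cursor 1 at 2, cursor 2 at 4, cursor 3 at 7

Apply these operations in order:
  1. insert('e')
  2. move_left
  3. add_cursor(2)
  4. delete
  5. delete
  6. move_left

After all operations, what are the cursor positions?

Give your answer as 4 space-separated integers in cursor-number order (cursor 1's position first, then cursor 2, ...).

After op 1 (insert('e')): buffer="yeegdekyeeaaz" (len 13), cursors c1@3 c2@6 c3@10, authorship ..1..2...3...
After op 2 (move_left): buffer="yeegdekyeeaaz" (len 13), cursors c1@2 c2@5 c3@9, authorship ..1..2...3...
After op 3 (add_cursor(2)): buffer="yeegdekyeeaaz" (len 13), cursors c1@2 c4@2 c2@5 c3@9, authorship ..1..2...3...
After op 4 (delete): buffer="egekyeaaz" (len 9), cursors c1@0 c4@0 c2@2 c3@5, authorship 1.2..3...
After op 5 (delete): buffer="eekeaaz" (len 7), cursors c1@0 c4@0 c2@1 c3@3, authorship 12.3...
After op 6 (move_left): buffer="eekeaaz" (len 7), cursors c1@0 c2@0 c4@0 c3@2, authorship 12.3...

Answer: 0 0 2 0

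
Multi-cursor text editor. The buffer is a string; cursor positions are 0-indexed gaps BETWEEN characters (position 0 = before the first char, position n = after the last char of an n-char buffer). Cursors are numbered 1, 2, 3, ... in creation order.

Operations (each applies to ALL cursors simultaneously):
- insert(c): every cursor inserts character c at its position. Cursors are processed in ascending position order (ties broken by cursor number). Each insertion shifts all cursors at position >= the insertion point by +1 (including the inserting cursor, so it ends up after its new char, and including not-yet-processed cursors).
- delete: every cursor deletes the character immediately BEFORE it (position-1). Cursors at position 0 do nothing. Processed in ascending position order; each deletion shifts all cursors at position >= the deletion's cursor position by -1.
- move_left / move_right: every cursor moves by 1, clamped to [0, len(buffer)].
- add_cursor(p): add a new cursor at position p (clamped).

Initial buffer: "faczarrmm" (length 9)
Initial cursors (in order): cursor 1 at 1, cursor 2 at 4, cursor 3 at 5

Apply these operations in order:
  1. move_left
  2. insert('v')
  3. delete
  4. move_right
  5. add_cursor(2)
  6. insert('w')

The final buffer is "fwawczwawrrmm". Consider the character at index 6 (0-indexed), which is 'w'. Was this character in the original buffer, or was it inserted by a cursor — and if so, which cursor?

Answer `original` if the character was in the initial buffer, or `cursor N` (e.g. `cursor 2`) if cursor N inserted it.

After op 1 (move_left): buffer="faczarrmm" (len 9), cursors c1@0 c2@3 c3@4, authorship .........
After op 2 (insert('v')): buffer="vfacvzvarrmm" (len 12), cursors c1@1 c2@5 c3@7, authorship 1...2.3.....
After op 3 (delete): buffer="faczarrmm" (len 9), cursors c1@0 c2@3 c3@4, authorship .........
After op 4 (move_right): buffer="faczarrmm" (len 9), cursors c1@1 c2@4 c3@5, authorship .........
After op 5 (add_cursor(2)): buffer="faczarrmm" (len 9), cursors c1@1 c4@2 c2@4 c3@5, authorship .........
After op 6 (insert('w')): buffer="fwawczwawrrmm" (len 13), cursors c1@2 c4@4 c2@7 c3@9, authorship .1.4..2.3....
Authorship (.=original, N=cursor N): . 1 . 4 . . 2 . 3 . . . .
Index 6: author = 2

Answer: cursor 2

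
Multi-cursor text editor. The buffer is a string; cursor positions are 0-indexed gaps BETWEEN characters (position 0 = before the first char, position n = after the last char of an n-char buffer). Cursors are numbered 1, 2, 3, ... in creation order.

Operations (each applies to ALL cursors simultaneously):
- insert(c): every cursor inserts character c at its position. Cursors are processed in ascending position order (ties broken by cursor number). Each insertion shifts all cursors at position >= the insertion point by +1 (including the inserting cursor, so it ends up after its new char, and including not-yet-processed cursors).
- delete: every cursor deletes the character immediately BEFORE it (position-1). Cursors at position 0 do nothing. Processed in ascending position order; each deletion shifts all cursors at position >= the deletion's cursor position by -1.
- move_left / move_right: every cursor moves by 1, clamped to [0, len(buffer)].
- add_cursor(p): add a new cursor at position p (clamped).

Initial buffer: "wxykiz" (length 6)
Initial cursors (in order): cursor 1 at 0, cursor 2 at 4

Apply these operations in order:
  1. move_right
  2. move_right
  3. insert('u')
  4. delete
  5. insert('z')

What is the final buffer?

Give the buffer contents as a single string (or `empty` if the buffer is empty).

Answer: wxzykizz

Derivation:
After op 1 (move_right): buffer="wxykiz" (len 6), cursors c1@1 c2@5, authorship ......
After op 2 (move_right): buffer="wxykiz" (len 6), cursors c1@2 c2@6, authorship ......
After op 3 (insert('u')): buffer="wxuykizu" (len 8), cursors c1@3 c2@8, authorship ..1....2
After op 4 (delete): buffer="wxykiz" (len 6), cursors c1@2 c2@6, authorship ......
After op 5 (insert('z')): buffer="wxzykizz" (len 8), cursors c1@3 c2@8, authorship ..1....2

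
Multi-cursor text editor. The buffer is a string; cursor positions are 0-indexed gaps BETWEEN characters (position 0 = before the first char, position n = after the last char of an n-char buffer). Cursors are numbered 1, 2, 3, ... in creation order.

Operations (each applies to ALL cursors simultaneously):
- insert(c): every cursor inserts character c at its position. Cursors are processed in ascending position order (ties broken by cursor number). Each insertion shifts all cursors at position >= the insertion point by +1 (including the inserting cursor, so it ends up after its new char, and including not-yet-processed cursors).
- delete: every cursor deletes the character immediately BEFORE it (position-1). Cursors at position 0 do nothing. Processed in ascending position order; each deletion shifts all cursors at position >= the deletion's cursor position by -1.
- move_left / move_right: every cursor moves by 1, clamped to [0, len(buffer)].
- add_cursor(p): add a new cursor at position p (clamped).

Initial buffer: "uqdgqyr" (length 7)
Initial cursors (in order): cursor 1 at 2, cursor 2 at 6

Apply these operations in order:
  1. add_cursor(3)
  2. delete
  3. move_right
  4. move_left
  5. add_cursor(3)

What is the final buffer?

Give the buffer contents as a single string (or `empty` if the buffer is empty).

After op 1 (add_cursor(3)): buffer="uqdgqyr" (len 7), cursors c1@2 c3@3 c2@6, authorship .......
After op 2 (delete): buffer="ugqr" (len 4), cursors c1@1 c3@1 c2@3, authorship ....
After op 3 (move_right): buffer="ugqr" (len 4), cursors c1@2 c3@2 c2@4, authorship ....
After op 4 (move_left): buffer="ugqr" (len 4), cursors c1@1 c3@1 c2@3, authorship ....
After op 5 (add_cursor(3)): buffer="ugqr" (len 4), cursors c1@1 c3@1 c2@3 c4@3, authorship ....

Answer: ugqr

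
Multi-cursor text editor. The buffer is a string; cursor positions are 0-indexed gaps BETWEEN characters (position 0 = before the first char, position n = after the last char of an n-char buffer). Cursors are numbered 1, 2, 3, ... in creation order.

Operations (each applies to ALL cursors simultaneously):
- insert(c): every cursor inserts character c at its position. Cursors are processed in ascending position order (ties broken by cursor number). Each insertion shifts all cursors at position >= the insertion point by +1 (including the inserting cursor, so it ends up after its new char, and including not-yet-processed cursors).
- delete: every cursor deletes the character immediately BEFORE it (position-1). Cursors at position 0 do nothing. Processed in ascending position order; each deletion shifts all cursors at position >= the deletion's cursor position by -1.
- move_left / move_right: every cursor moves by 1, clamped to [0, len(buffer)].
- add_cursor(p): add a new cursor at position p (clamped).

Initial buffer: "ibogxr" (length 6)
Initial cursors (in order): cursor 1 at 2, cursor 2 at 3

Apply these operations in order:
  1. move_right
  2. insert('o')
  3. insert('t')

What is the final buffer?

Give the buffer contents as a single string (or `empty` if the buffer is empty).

After op 1 (move_right): buffer="ibogxr" (len 6), cursors c1@3 c2@4, authorship ......
After op 2 (insert('o')): buffer="iboogoxr" (len 8), cursors c1@4 c2@6, authorship ...1.2..
After op 3 (insert('t')): buffer="ibootgotxr" (len 10), cursors c1@5 c2@8, authorship ...11.22..

Answer: ibootgotxr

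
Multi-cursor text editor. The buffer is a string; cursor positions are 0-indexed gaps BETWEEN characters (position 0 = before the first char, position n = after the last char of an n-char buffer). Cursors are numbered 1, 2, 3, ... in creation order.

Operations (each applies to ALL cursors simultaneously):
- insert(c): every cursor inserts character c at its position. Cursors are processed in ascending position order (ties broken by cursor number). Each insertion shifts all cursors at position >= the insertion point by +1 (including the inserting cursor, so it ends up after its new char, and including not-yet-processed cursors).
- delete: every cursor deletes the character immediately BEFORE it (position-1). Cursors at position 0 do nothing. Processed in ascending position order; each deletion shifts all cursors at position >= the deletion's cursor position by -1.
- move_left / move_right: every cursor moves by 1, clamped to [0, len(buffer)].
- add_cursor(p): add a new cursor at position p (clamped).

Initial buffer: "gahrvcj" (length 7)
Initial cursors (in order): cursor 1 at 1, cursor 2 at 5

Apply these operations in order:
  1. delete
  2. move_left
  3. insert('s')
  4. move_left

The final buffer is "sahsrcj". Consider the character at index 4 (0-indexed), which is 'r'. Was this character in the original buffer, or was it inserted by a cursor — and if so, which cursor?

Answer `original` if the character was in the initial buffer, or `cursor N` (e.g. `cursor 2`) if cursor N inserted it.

Answer: original

Derivation:
After op 1 (delete): buffer="ahrcj" (len 5), cursors c1@0 c2@3, authorship .....
After op 2 (move_left): buffer="ahrcj" (len 5), cursors c1@0 c2@2, authorship .....
After op 3 (insert('s')): buffer="sahsrcj" (len 7), cursors c1@1 c2@4, authorship 1..2...
After op 4 (move_left): buffer="sahsrcj" (len 7), cursors c1@0 c2@3, authorship 1..2...
Authorship (.=original, N=cursor N): 1 . . 2 . . .
Index 4: author = original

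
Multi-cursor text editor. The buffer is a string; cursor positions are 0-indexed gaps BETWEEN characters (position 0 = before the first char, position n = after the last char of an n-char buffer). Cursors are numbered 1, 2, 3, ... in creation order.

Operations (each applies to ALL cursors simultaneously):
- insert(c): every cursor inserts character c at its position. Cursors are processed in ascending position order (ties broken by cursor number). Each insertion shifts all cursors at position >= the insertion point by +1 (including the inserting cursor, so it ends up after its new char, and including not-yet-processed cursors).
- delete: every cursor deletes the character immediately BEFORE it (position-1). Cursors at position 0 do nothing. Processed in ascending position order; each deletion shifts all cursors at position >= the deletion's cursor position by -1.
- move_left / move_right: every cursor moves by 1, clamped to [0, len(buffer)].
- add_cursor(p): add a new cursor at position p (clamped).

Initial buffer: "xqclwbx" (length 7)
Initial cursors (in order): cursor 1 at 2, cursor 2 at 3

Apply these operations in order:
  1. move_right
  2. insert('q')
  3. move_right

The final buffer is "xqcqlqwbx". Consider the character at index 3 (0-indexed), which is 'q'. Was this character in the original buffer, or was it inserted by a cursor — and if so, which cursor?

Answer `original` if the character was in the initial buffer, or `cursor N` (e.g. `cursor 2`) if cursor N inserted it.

Answer: cursor 1

Derivation:
After op 1 (move_right): buffer="xqclwbx" (len 7), cursors c1@3 c2@4, authorship .......
After op 2 (insert('q')): buffer="xqcqlqwbx" (len 9), cursors c1@4 c2@6, authorship ...1.2...
After op 3 (move_right): buffer="xqcqlqwbx" (len 9), cursors c1@5 c2@7, authorship ...1.2...
Authorship (.=original, N=cursor N): . . . 1 . 2 . . .
Index 3: author = 1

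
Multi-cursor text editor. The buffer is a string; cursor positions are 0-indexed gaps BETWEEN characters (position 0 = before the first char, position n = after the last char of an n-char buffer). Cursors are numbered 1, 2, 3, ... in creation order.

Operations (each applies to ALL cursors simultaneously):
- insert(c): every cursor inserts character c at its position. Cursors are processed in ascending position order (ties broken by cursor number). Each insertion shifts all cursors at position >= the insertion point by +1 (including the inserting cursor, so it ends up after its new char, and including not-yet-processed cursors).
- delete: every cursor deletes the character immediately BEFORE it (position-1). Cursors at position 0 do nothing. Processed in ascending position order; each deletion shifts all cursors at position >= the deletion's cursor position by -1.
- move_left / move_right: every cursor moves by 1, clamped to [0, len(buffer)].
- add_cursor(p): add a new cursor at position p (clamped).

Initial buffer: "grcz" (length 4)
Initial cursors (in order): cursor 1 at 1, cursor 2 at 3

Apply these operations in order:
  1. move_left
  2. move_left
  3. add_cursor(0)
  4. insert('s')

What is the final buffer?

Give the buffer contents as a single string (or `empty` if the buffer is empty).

Answer: ssgsrcz

Derivation:
After op 1 (move_left): buffer="grcz" (len 4), cursors c1@0 c2@2, authorship ....
After op 2 (move_left): buffer="grcz" (len 4), cursors c1@0 c2@1, authorship ....
After op 3 (add_cursor(0)): buffer="grcz" (len 4), cursors c1@0 c3@0 c2@1, authorship ....
After op 4 (insert('s')): buffer="ssgsrcz" (len 7), cursors c1@2 c3@2 c2@4, authorship 13.2...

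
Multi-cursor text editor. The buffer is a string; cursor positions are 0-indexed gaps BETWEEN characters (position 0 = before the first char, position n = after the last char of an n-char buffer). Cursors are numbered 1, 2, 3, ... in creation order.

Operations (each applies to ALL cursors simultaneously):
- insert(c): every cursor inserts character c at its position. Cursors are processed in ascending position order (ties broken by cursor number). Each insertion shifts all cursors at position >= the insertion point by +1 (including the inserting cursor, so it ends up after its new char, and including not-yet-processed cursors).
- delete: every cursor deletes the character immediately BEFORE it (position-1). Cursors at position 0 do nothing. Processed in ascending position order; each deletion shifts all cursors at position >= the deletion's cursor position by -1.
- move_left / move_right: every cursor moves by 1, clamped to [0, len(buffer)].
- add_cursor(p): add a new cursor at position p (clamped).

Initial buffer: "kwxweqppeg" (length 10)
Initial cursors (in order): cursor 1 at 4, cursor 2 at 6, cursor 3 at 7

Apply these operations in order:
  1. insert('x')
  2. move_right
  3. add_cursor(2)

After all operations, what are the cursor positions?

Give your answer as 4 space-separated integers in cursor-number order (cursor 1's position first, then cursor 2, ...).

Answer: 6 9 11 2

Derivation:
After op 1 (insert('x')): buffer="kwxwxeqxpxpeg" (len 13), cursors c1@5 c2@8 c3@10, authorship ....1..2.3...
After op 2 (move_right): buffer="kwxwxeqxpxpeg" (len 13), cursors c1@6 c2@9 c3@11, authorship ....1..2.3...
After op 3 (add_cursor(2)): buffer="kwxwxeqxpxpeg" (len 13), cursors c4@2 c1@6 c2@9 c3@11, authorship ....1..2.3...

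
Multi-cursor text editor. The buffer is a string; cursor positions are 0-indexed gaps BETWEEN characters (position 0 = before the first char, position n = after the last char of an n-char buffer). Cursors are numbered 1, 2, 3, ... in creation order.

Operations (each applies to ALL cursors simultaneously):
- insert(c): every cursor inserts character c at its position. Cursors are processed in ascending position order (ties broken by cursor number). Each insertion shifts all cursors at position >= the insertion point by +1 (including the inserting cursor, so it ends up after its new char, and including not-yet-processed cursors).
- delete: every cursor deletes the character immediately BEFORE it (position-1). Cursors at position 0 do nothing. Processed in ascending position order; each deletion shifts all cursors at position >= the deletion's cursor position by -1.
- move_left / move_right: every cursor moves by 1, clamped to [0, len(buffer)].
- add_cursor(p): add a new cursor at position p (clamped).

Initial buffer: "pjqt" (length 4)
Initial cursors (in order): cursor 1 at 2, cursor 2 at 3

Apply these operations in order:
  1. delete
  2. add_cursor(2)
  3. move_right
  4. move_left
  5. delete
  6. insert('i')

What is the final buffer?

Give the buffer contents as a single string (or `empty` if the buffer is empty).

After op 1 (delete): buffer="pt" (len 2), cursors c1@1 c2@1, authorship ..
After op 2 (add_cursor(2)): buffer="pt" (len 2), cursors c1@1 c2@1 c3@2, authorship ..
After op 3 (move_right): buffer="pt" (len 2), cursors c1@2 c2@2 c3@2, authorship ..
After op 4 (move_left): buffer="pt" (len 2), cursors c1@1 c2@1 c3@1, authorship ..
After op 5 (delete): buffer="t" (len 1), cursors c1@0 c2@0 c3@0, authorship .
After op 6 (insert('i')): buffer="iiit" (len 4), cursors c1@3 c2@3 c3@3, authorship 123.

Answer: iiit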